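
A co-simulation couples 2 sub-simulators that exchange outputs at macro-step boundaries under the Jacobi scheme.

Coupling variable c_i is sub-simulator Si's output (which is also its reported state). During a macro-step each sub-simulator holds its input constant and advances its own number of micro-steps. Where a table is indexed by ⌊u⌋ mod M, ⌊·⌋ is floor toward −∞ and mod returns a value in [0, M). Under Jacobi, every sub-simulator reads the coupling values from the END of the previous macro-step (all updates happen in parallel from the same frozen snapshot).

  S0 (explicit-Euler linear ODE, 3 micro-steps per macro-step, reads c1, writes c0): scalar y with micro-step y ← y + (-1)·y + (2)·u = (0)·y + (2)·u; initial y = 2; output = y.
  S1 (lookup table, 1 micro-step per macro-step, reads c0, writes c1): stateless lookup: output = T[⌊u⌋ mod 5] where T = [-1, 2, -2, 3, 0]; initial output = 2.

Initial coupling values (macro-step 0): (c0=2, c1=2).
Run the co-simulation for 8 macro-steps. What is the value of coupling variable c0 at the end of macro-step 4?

c0 at macro-step 4 = 4

macro 1: S0 reads c1=2 → after 3×micro: 4; S1 reads c0=2 → after 1×micro: -2 ⇒ (c0=4, c1=-2)
macro 2: S0 reads c1=-2 → after 3×micro: -4; S1 reads c0=4 → after 1×micro: 0 ⇒ (c0=-4, c1=0)
macro 3: S0 reads c1=0 → after 3×micro: 0; S1 reads c0=-4 → after 1×micro: 2 ⇒ (c0=0, c1=2)
macro 4: S0 reads c1=2 → after 3×micro: 4; S1 reads c0=0 → after 1×micro: -1 ⇒ (c0=4, c1=-1)
macro 5: S0 reads c1=-1 → after 3×micro: -2; S1 reads c0=4 → after 1×micro: 0 ⇒ (c0=-2, c1=0)
macro 6: S0 reads c1=0 → after 3×micro: 0; S1 reads c0=-2 → after 1×micro: 3 ⇒ (c0=0, c1=3)
macro 7: S0 reads c1=3 → after 3×micro: 6; S1 reads c0=0 → after 1×micro: -1 ⇒ (c0=6, c1=-1)
macro 8: S0 reads c1=-1 → after 3×micro: -2; S1 reads c0=6 → after 1×micro: 2 ⇒ (c0=-2, c1=2)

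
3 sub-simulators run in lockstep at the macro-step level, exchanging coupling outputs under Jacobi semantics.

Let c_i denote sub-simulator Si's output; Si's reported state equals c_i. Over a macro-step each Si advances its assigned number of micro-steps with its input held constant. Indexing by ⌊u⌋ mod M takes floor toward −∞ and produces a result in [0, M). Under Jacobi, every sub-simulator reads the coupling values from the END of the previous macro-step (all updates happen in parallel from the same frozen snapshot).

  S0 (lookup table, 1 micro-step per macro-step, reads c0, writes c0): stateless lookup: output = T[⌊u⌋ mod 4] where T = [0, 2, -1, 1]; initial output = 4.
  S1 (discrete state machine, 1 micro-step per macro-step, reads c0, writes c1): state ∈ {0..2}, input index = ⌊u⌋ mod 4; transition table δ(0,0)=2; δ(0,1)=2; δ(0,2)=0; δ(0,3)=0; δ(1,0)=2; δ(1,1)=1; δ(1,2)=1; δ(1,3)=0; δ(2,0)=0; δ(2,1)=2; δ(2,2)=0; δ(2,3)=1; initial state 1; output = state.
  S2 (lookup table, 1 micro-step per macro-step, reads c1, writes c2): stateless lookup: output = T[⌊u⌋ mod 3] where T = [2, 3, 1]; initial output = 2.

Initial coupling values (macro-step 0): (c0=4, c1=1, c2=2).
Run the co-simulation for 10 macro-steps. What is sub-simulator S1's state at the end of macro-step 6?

S1 state at macro-step 6 = 0

macro 1: S0 reads c0=4 → after 1×micro: 0; S1 reads c0=4 → after 1×micro: 2; S2 reads c1=1 → after 1×micro: 3 ⇒ (c0=0, c1=2, c2=3)
macro 2: S0 reads c0=0 → after 1×micro: 0; S1 reads c0=0 → after 1×micro: 0; S2 reads c1=2 → after 1×micro: 1 ⇒ (c0=0, c1=0, c2=1)
macro 3: S0 reads c0=0 → after 1×micro: 0; S1 reads c0=0 → after 1×micro: 2; S2 reads c1=0 → after 1×micro: 2 ⇒ (c0=0, c1=2, c2=2)
macro 4: S0 reads c0=0 → after 1×micro: 0; S1 reads c0=0 → after 1×micro: 0; S2 reads c1=2 → after 1×micro: 1 ⇒ (c0=0, c1=0, c2=1)
macro 5: S0 reads c0=0 → after 1×micro: 0; S1 reads c0=0 → after 1×micro: 2; S2 reads c1=0 → after 1×micro: 2 ⇒ (c0=0, c1=2, c2=2)
macro 6: S0 reads c0=0 → after 1×micro: 0; S1 reads c0=0 → after 1×micro: 0; S2 reads c1=2 → after 1×micro: 1 ⇒ (c0=0, c1=0, c2=1)
macro 7: S0 reads c0=0 → after 1×micro: 0; S1 reads c0=0 → after 1×micro: 2; S2 reads c1=0 → after 1×micro: 2 ⇒ (c0=0, c1=2, c2=2)
macro 8: S0 reads c0=0 → after 1×micro: 0; S1 reads c0=0 → after 1×micro: 0; S2 reads c1=2 → after 1×micro: 1 ⇒ (c0=0, c1=0, c2=1)
macro 9: S0 reads c0=0 → after 1×micro: 0; S1 reads c0=0 → after 1×micro: 2; S2 reads c1=0 → after 1×micro: 2 ⇒ (c0=0, c1=2, c2=2)
macro 10: S0 reads c0=0 → after 1×micro: 0; S1 reads c0=0 → after 1×micro: 0; S2 reads c1=2 → after 1×micro: 1 ⇒ (c0=0, c1=0, c2=1)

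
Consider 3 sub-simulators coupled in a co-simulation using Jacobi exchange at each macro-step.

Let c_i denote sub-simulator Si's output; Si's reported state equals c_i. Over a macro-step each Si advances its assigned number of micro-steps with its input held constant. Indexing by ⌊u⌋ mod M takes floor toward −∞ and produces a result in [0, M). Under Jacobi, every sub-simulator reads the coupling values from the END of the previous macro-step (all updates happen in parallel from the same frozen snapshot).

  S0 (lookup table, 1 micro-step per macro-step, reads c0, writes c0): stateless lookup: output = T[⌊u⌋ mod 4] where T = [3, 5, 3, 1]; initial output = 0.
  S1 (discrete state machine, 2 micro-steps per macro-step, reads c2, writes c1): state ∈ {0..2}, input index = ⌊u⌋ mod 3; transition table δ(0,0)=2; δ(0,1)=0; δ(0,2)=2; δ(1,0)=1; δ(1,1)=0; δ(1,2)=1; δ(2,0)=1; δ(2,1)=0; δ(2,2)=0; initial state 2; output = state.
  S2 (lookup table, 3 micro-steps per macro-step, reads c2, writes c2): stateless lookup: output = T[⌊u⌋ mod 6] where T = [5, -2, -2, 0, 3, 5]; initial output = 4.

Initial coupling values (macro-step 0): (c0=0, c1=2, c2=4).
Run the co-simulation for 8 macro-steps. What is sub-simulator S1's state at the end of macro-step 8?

S1 state at macro-step 8 = 1

macro 1: S0 reads c0=0 → after 1×micro: 3; S1 reads c2=4 → after 2×micro: 0; S2 reads c2=4 → after 3×micro: 3 ⇒ (c0=3, c1=0, c2=3)
macro 2: S0 reads c0=3 → after 1×micro: 1; S1 reads c2=3 → after 2×micro: 1; S2 reads c2=3 → after 3×micro: 0 ⇒ (c0=1, c1=1, c2=0)
macro 3: S0 reads c0=1 → after 1×micro: 5; S1 reads c2=0 → after 2×micro: 1; S2 reads c2=0 → after 3×micro: 5 ⇒ (c0=5, c1=1, c2=5)
macro 4: S0 reads c0=5 → after 1×micro: 5; S1 reads c2=5 → after 2×micro: 1; S2 reads c2=5 → after 3×micro: 5 ⇒ (c0=5, c1=1, c2=5)
macro 5: S0 reads c0=5 → after 1×micro: 5; S1 reads c2=5 → after 2×micro: 1; S2 reads c2=5 → after 3×micro: 5 ⇒ (c0=5, c1=1, c2=5)
macro 6: S0 reads c0=5 → after 1×micro: 5; S1 reads c2=5 → after 2×micro: 1; S2 reads c2=5 → after 3×micro: 5 ⇒ (c0=5, c1=1, c2=5)
macro 7: S0 reads c0=5 → after 1×micro: 5; S1 reads c2=5 → after 2×micro: 1; S2 reads c2=5 → after 3×micro: 5 ⇒ (c0=5, c1=1, c2=5)
macro 8: S0 reads c0=5 → after 1×micro: 5; S1 reads c2=5 → after 2×micro: 1; S2 reads c2=5 → after 3×micro: 5 ⇒ (c0=5, c1=1, c2=5)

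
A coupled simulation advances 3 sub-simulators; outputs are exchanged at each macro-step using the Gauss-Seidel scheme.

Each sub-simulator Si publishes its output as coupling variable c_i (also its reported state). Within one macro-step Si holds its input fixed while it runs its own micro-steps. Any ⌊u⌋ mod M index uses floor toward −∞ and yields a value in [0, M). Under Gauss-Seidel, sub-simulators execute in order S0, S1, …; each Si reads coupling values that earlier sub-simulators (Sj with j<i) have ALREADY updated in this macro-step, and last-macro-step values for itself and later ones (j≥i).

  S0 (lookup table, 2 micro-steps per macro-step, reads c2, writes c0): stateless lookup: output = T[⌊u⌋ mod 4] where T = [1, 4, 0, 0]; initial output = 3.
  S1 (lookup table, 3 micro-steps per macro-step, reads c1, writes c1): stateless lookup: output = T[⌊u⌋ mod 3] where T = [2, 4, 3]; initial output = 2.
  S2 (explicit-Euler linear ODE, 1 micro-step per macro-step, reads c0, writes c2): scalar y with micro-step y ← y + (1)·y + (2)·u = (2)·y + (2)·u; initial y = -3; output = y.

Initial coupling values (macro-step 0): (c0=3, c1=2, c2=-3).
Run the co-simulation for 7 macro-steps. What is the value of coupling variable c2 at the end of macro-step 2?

c2 at macro-step 2 = 4

macro 1: S0 reads c2=-3 → after 2×micro: 4; S1 reads c1=2 → after 3×micro: 3; S2 reads c0=4 → after 1×micro: 2 ⇒ (c0=4, c1=3, c2=2)
macro 2: S0 reads c2=2 → after 2×micro: 0; S1 reads c1=3 → after 3×micro: 2; S2 reads c0=0 → after 1×micro: 4 ⇒ (c0=0, c1=2, c2=4)
macro 3: S0 reads c2=4 → after 2×micro: 1; S1 reads c1=2 → after 3×micro: 3; S2 reads c0=1 → after 1×micro: 10 ⇒ (c0=1, c1=3, c2=10)
macro 4: S0 reads c2=10 → after 2×micro: 0; S1 reads c1=3 → after 3×micro: 2; S2 reads c0=0 → after 1×micro: 20 ⇒ (c0=0, c1=2, c2=20)
macro 5: S0 reads c2=20 → after 2×micro: 1; S1 reads c1=2 → after 3×micro: 3; S2 reads c0=1 → after 1×micro: 42 ⇒ (c0=1, c1=3, c2=42)
macro 6: S0 reads c2=42 → after 2×micro: 0; S1 reads c1=3 → after 3×micro: 2; S2 reads c0=0 → after 1×micro: 84 ⇒ (c0=0, c1=2, c2=84)
macro 7: S0 reads c2=84 → after 2×micro: 1; S1 reads c1=2 → after 3×micro: 3; S2 reads c0=1 → after 1×micro: 170 ⇒ (c0=1, c1=3, c2=170)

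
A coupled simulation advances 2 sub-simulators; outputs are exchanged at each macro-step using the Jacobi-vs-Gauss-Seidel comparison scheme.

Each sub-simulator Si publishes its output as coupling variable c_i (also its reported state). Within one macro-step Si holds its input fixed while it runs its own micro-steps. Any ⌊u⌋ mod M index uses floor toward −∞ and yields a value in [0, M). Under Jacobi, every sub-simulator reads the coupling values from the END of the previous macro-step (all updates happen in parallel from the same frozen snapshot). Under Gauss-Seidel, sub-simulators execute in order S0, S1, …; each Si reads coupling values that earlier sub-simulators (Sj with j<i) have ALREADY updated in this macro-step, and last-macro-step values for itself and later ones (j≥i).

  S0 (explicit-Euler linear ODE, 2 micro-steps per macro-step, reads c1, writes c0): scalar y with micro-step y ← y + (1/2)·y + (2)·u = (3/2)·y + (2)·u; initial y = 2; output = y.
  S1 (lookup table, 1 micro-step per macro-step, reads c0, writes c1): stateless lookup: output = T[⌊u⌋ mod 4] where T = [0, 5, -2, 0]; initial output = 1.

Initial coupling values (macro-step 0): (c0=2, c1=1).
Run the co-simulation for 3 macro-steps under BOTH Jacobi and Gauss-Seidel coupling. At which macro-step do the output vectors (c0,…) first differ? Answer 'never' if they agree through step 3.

[Jacobi] macro 1: S0 reads c1=1 → after 2×micro: 19/2; S1 reads c0=2 → after 1×micro: -2 ⇒ (c0=19/2, c1=-2)
[Jacobi] macro 2: S0 reads c1=-2 → after 2×micro: 91/8; S1 reads c0=19/2 → after 1×micro: 5 ⇒ (c0=91/8, c1=5)
[Jacobi] macro 3: S0 reads c1=5 → after 2×micro: 1619/32; S1 reads c0=91/8 → after 1×micro: 0 ⇒ (c0=1619/32, c1=0)
[Gauss-Seidel] macro 1: S0 reads c1=1 → after 2×micro: 19/2; S1 reads c0=19/2 → after 1×micro: 5 ⇒ (c0=19/2, c1=5)
[Gauss-Seidel] macro 2: S0 reads c1=5 → after 2×micro: 371/8; S1 reads c0=371/8 → after 1×micro: -2 ⇒ (c0=371/8, c1=-2)
[Gauss-Seidel] macro 3: S0 reads c1=-2 → after 2×micro: 3019/32; S1 reads c0=3019/32 → after 1×micro: -2 ⇒ (c0=3019/32, c1=-2)

first divergence at macro-step: 1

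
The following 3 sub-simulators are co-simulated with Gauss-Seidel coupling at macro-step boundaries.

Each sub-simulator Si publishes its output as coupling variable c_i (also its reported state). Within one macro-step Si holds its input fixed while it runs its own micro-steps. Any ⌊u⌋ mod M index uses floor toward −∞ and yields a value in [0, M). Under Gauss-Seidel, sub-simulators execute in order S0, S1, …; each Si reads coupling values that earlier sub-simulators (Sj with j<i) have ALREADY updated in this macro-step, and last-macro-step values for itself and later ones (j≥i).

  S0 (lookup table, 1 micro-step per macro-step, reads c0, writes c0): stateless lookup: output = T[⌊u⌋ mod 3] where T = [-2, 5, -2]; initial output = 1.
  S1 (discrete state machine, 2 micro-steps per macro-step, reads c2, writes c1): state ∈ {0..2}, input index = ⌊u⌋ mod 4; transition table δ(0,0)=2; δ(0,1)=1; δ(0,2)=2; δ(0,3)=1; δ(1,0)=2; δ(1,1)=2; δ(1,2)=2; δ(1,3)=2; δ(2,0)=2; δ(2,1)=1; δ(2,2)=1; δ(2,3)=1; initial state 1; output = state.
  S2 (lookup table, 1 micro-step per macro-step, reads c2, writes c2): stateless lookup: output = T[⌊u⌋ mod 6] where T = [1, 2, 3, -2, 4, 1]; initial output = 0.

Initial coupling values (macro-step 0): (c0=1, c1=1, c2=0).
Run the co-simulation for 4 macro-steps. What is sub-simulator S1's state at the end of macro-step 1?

S1 state at macro-step 1 = 2

macro 1: S0 reads c0=1 → after 1×micro: 5; S1 reads c2=0 → after 2×micro: 2; S2 reads c2=0 → after 1×micro: 1 ⇒ (c0=5, c1=2, c2=1)
macro 2: S0 reads c0=5 → after 1×micro: -2; S1 reads c2=1 → after 2×micro: 2; S2 reads c2=1 → after 1×micro: 2 ⇒ (c0=-2, c1=2, c2=2)
macro 3: S0 reads c0=-2 → after 1×micro: 5; S1 reads c2=2 → after 2×micro: 2; S2 reads c2=2 → after 1×micro: 3 ⇒ (c0=5, c1=2, c2=3)
macro 4: S0 reads c0=5 → after 1×micro: -2; S1 reads c2=3 → after 2×micro: 2; S2 reads c2=3 → after 1×micro: -2 ⇒ (c0=-2, c1=2, c2=-2)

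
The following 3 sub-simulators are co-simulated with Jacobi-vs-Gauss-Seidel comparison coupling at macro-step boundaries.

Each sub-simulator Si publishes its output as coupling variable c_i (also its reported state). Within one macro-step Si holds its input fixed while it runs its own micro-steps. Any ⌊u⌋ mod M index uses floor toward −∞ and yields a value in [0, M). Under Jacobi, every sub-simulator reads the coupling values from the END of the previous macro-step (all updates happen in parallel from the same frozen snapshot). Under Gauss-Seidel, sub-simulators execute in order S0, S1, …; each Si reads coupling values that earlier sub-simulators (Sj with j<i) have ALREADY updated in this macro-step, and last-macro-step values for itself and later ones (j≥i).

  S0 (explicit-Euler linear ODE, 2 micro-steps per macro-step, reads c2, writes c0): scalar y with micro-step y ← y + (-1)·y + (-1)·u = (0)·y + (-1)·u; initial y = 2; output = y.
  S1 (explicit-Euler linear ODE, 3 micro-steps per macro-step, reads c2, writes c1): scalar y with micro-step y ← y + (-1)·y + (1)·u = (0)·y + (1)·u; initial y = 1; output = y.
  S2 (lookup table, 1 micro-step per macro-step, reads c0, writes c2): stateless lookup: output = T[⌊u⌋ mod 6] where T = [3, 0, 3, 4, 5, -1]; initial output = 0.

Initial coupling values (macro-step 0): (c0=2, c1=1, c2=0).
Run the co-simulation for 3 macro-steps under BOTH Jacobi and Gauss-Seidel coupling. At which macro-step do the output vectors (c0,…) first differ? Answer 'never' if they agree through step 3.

[Jacobi] macro 1: S0 reads c2=0 → after 2×micro: 0; S1 reads c2=0 → after 3×micro: 0; S2 reads c0=2 → after 1×micro: 3 ⇒ (c0=0, c1=0, c2=3)
[Jacobi] macro 2: S0 reads c2=3 → after 2×micro: -3; S1 reads c2=3 → after 3×micro: 3; S2 reads c0=0 → after 1×micro: 3 ⇒ (c0=-3, c1=3, c2=3)
[Jacobi] macro 3: S0 reads c2=3 → after 2×micro: -3; S1 reads c2=3 → after 3×micro: 3; S2 reads c0=-3 → after 1×micro: 4 ⇒ (c0=-3, c1=3, c2=4)
[Gauss-Seidel] macro 1: S0 reads c2=0 → after 2×micro: 0; S1 reads c2=0 → after 3×micro: 0; S2 reads c0=0 → after 1×micro: 3 ⇒ (c0=0, c1=0, c2=3)
[Gauss-Seidel] macro 2: S0 reads c2=3 → after 2×micro: -3; S1 reads c2=3 → after 3×micro: 3; S2 reads c0=-3 → after 1×micro: 4 ⇒ (c0=-3, c1=3, c2=4)
[Gauss-Seidel] macro 3: S0 reads c2=4 → after 2×micro: -4; S1 reads c2=4 → after 3×micro: 4; S2 reads c0=-4 → after 1×micro: 3 ⇒ (c0=-4, c1=4, c2=3)

first divergence at macro-step: 2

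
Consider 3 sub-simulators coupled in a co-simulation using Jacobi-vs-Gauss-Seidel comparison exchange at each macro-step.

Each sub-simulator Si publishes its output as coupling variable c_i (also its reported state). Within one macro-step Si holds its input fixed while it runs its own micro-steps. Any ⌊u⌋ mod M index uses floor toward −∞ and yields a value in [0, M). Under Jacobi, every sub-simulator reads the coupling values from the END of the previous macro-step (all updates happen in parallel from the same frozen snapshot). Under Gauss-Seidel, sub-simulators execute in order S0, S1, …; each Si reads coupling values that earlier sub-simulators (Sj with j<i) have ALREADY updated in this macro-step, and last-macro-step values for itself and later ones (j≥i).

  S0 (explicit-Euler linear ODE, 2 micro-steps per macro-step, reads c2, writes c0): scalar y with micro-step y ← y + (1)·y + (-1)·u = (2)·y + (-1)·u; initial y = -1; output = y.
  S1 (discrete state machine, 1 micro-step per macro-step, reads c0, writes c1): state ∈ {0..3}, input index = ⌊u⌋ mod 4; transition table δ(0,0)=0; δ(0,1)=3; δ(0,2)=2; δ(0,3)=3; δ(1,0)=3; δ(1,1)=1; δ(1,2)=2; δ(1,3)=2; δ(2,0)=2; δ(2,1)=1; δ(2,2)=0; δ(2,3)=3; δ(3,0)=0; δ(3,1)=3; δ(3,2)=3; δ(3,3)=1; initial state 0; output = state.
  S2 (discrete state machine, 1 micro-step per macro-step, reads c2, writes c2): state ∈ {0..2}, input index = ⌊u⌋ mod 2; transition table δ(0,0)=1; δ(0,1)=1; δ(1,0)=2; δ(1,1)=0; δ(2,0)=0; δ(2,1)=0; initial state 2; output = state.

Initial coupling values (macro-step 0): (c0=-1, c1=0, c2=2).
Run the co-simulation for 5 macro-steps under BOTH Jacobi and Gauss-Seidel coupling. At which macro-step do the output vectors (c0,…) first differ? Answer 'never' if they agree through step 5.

first divergence at macro-step: 1

[Jacobi] macro 1: S0 reads c2=2 → after 2×micro: -10; S1 reads c0=-1 → after 1×micro: 3; S2 reads c2=2 → after 1×micro: 0 ⇒ (c0=-10, c1=3, c2=0)
[Jacobi] macro 2: S0 reads c2=0 → after 2×micro: -40; S1 reads c0=-10 → after 1×micro: 3; S2 reads c2=0 → after 1×micro: 1 ⇒ (c0=-40, c1=3, c2=1)
[Jacobi] macro 3: S0 reads c2=1 → after 2×micro: -163; S1 reads c0=-40 → after 1×micro: 0; S2 reads c2=1 → after 1×micro: 0 ⇒ (c0=-163, c1=0, c2=0)
[Jacobi] macro 4: S0 reads c2=0 → after 2×micro: -652; S1 reads c0=-163 → after 1×micro: 3; S2 reads c2=0 → after 1×micro: 1 ⇒ (c0=-652, c1=3, c2=1)
[Jacobi] macro 5: S0 reads c2=1 → after 2×micro: -2611; S1 reads c0=-652 → after 1×micro: 0; S2 reads c2=1 → after 1×micro: 0 ⇒ (c0=-2611, c1=0, c2=0)
[Gauss-Seidel] macro 1: S0 reads c2=2 → after 2×micro: -10; S1 reads c0=-10 → after 1×micro: 2; S2 reads c2=2 → after 1×micro: 0 ⇒ (c0=-10, c1=2, c2=0)
[Gauss-Seidel] macro 2: S0 reads c2=0 → after 2×micro: -40; S1 reads c0=-40 → after 1×micro: 2; S2 reads c2=0 → after 1×micro: 1 ⇒ (c0=-40, c1=2, c2=1)
[Gauss-Seidel] macro 3: S0 reads c2=1 → after 2×micro: -163; S1 reads c0=-163 → after 1×micro: 1; S2 reads c2=1 → after 1×micro: 0 ⇒ (c0=-163, c1=1, c2=0)
[Gauss-Seidel] macro 4: S0 reads c2=0 → after 2×micro: -652; S1 reads c0=-652 → after 1×micro: 3; S2 reads c2=0 → after 1×micro: 1 ⇒ (c0=-652, c1=3, c2=1)
[Gauss-Seidel] macro 5: S0 reads c2=1 → after 2×micro: -2611; S1 reads c0=-2611 → after 1×micro: 3; S2 reads c2=1 → after 1×micro: 0 ⇒ (c0=-2611, c1=3, c2=0)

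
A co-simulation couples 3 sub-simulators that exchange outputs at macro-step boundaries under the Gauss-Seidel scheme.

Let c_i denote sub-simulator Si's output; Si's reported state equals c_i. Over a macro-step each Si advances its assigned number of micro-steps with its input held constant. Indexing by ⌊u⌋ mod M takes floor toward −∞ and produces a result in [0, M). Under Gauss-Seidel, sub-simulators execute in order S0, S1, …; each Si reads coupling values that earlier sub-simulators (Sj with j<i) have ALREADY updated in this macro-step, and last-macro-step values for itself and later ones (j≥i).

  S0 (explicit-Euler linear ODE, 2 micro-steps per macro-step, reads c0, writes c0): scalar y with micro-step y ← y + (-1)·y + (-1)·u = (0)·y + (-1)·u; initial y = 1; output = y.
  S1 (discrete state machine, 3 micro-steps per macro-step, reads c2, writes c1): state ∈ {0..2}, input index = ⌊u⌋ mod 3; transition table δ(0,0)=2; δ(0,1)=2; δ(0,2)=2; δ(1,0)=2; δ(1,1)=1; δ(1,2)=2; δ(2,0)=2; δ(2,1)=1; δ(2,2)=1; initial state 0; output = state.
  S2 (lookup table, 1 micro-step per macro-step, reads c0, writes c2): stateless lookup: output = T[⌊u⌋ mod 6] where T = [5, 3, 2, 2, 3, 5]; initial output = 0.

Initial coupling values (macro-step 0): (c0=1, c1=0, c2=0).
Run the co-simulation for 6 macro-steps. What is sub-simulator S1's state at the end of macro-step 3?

S1 state at macro-step 3 = 2

macro 1: S0 reads c0=1 → after 2×micro: -1; S1 reads c2=0 → after 3×micro: 2; S2 reads c0=-1 → after 1×micro: 5 ⇒ (c0=-1, c1=2, c2=5)
macro 2: S0 reads c0=-1 → after 2×micro: 1; S1 reads c2=5 → after 3×micro: 1; S2 reads c0=1 → after 1×micro: 3 ⇒ (c0=1, c1=1, c2=3)
macro 3: S0 reads c0=1 → after 2×micro: -1; S1 reads c2=3 → after 3×micro: 2; S2 reads c0=-1 → after 1×micro: 5 ⇒ (c0=-1, c1=2, c2=5)
macro 4: S0 reads c0=-1 → after 2×micro: 1; S1 reads c2=5 → after 3×micro: 1; S2 reads c0=1 → after 1×micro: 3 ⇒ (c0=1, c1=1, c2=3)
macro 5: S0 reads c0=1 → after 2×micro: -1; S1 reads c2=3 → after 3×micro: 2; S2 reads c0=-1 → after 1×micro: 5 ⇒ (c0=-1, c1=2, c2=5)
macro 6: S0 reads c0=-1 → after 2×micro: 1; S1 reads c2=5 → after 3×micro: 1; S2 reads c0=1 → after 1×micro: 3 ⇒ (c0=1, c1=1, c2=3)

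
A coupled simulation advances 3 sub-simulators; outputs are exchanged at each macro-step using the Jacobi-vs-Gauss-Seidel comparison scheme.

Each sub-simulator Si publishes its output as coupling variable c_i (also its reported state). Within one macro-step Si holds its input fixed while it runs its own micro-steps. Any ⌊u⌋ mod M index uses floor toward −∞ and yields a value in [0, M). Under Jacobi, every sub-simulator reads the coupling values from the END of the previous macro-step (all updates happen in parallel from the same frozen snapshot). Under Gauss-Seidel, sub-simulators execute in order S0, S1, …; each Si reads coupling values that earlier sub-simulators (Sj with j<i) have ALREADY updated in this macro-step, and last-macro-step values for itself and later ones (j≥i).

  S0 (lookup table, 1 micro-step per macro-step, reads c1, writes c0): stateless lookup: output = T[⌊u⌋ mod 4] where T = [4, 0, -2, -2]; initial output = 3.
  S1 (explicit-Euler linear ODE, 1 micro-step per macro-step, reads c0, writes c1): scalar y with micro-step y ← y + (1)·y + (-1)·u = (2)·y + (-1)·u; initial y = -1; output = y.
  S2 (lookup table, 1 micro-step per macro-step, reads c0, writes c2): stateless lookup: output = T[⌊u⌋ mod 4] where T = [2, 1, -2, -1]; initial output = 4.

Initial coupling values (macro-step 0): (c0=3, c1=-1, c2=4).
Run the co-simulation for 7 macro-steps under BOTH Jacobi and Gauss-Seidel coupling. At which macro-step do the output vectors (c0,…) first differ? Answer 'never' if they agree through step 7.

[Jacobi] macro 1: S0 reads c1=-1 → after 1×micro: -2; S1 reads c0=3 → after 1×micro: -5; S2 reads c0=3 → after 1×micro: -1 ⇒ (c0=-2, c1=-5, c2=-1)
[Jacobi] macro 2: S0 reads c1=-5 → after 1×micro: -2; S1 reads c0=-2 → after 1×micro: -8; S2 reads c0=-2 → after 1×micro: -2 ⇒ (c0=-2, c1=-8, c2=-2)
[Jacobi] macro 3: S0 reads c1=-8 → after 1×micro: 4; S1 reads c0=-2 → after 1×micro: -14; S2 reads c0=-2 → after 1×micro: -2 ⇒ (c0=4, c1=-14, c2=-2)
[Jacobi] macro 4: S0 reads c1=-14 → after 1×micro: -2; S1 reads c0=4 → after 1×micro: -32; S2 reads c0=4 → after 1×micro: 2 ⇒ (c0=-2, c1=-32, c2=2)
[Jacobi] macro 5: S0 reads c1=-32 → after 1×micro: 4; S1 reads c0=-2 → after 1×micro: -62; S2 reads c0=-2 → after 1×micro: -2 ⇒ (c0=4, c1=-62, c2=-2)
[Jacobi] macro 6: S0 reads c1=-62 → after 1×micro: -2; S1 reads c0=4 → after 1×micro: -128; S2 reads c0=4 → after 1×micro: 2 ⇒ (c0=-2, c1=-128, c2=2)
[Jacobi] macro 7: S0 reads c1=-128 → after 1×micro: 4; S1 reads c0=-2 → after 1×micro: -254; S2 reads c0=-2 → after 1×micro: -2 ⇒ (c0=4, c1=-254, c2=-2)
[Gauss-Seidel] macro 1: S0 reads c1=-1 → after 1×micro: -2; S1 reads c0=-2 → after 1×micro: 0; S2 reads c0=-2 → after 1×micro: -2 ⇒ (c0=-2, c1=0, c2=-2)
[Gauss-Seidel] macro 2: S0 reads c1=0 → after 1×micro: 4; S1 reads c0=4 → after 1×micro: -4; S2 reads c0=4 → after 1×micro: 2 ⇒ (c0=4, c1=-4, c2=2)
[Gauss-Seidel] macro 3: S0 reads c1=-4 → after 1×micro: 4; S1 reads c0=4 → after 1×micro: -12; S2 reads c0=4 → after 1×micro: 2 ⇒ (c0=4, c1=-12, c2=2)
[Gauss-Seidel] macro 4: S0 reads c1=-12 → after 1×micro: 4; S1 reads c0=4 → after 1×micro: -28; S2 reads c0=4 → after 1×micro: 2 ⇒ (c0=4, c1=-28, c2=2)
[Gauss-Seidel] macro 5: S0 reads c1=-28 → after 1×micro: 4; S1 reads c0=4 → after 1×micro: -60; S2 reads c0=4 → after 1×micro: 2 ⇒ (c0=4, c1=-60, c2=2)
[Gauss-Seidel] macro 6: S0 reads c1=-60 → after 1×micro: 4; S1 reads c0=4 → after 1×micro: -124; S2 reads c0=4 → after 1×micro: 2 ⇒ (c0=4, c1=-124, c2=2)
[Gauss-Seidel] macro 7: S0 reads c1=-124 → after 1×micro: 4; S1 reads c0=4 → after 1×micro: -252; S2 reads c0=4 → after 1×micro: 2 ⇒ (c0=4, c1=-252, c2=2)

first divergence at macro-step: 1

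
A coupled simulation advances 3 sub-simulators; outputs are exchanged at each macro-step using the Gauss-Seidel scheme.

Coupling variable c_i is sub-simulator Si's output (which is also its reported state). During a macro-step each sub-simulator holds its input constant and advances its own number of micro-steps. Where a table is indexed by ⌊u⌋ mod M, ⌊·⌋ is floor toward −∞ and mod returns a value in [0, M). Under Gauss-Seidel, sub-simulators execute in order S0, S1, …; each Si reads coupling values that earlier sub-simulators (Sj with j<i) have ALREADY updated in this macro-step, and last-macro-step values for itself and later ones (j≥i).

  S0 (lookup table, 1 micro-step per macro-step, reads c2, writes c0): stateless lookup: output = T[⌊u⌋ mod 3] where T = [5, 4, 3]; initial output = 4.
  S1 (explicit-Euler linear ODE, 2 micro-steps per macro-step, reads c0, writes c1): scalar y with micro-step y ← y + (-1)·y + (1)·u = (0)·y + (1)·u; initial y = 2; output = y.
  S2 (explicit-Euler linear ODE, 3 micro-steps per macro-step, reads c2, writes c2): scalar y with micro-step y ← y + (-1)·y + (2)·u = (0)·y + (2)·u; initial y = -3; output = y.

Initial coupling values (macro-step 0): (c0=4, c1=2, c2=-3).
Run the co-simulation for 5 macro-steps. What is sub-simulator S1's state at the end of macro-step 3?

macro 1: S0 reads c2=-3 → after 1×micro: 5; S1 reads c0=5 → after 2×micro: 5; S2 reads c2=-3 → after 3×micro: -6 ⇒ (c0=5, c1=5, c2=-6)
macro 2: S0 reads c2=-6 → after 1×micro: 5; S1 reads c0=5 → after 2×micro: 5; S2 reads c2=-6 → after 3×micro: -12 ⇒ (c0=5, c1=5, c2=-12)
macro 3: S0 reads c2=-12 → after 1×micro: 5; S1 reads c0=5 → after 2×micro: 5; S2 reads c2=-12 → after 3×micro: -24 ⇒ (c0=5, c1=5, c2=-24)
macro 4: S0 reads c2=-24 → after 1×micro: 5; S1 reads c0=5 → after 2×micro: 5; S2 reads c2=-24 → after 3×micro: -48 ⇒ (c0=5, c1=5, c2=-48)
macro 5: S0 reads c2=-48 → after 1×micro: 5; S1 reads c0=5 → after 2×micro: 5; S2 reads c2=-48 → after 3×micro: -96 ⇒ (c0=5, c1=5, c2=-96)

S1 state at macro-step 3 = 5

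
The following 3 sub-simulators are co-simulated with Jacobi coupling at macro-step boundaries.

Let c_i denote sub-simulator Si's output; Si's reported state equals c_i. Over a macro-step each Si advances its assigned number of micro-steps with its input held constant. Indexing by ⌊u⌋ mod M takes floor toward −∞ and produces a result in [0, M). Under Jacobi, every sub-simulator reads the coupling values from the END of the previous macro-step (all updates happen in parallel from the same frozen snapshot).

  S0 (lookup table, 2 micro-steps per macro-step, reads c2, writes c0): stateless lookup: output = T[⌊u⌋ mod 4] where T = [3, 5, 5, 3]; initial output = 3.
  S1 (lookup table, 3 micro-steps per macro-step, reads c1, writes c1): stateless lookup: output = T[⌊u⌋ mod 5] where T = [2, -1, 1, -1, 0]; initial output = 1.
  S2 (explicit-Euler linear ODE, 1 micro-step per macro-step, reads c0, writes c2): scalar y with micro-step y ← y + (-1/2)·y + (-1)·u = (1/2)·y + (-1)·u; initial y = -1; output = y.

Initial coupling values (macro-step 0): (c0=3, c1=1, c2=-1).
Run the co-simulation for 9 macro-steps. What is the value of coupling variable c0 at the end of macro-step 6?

c0 at macro-step 6 = 3

macro 1: S0 reads c2=-1 → after 2×micro: 3; S1 reads c1=1 → after 3×micro: -1; S2 reads c0=3 → after 1×micro: -7/2 ⇒ (c0=3, c1=-1, c2=-7/2)
macro 2: S0 reads c2=-7/2 → after 2×micro: 3; S1 reads c1=-1 → after 3×micro: 0; S2 reads c0=3 → after 1×micro: -19/4 ⇒ (c0=3, c1=0, c2=-19/4)
macro 3: S0 reads c2=-19/4 → after 2×micro: 3; S1 reads c1=0 → after 3×micro: 2; S2 reads c0=3 → after 1×micro: -43/8 ⇒ (c0=3, c1=2, c2=-43/8)
macro 4: S0 reads c2=-43/8 → after 2×micro: 5; S1 reads c1=2 → after 3×micro: 1; S2 reads c0=3 → after 1×micro: -91/16 ⇒ (c0=5, c1=1, c2=-91/16)
macro 5: S0 reads c2=-91/16 → after 2×micro: 5; S1 reads c1=1 → after 3×micro: -1; S2 reads c0=5 → after 1×micro: -251/32 ⇒ (c0=5, c1=-1, c2=-251/32)
macro 6: S0 reads c2=-251/32 → after 2×micro: 3; S1 reads c1=-1 → after 3×micro: 0; S2 reads c0=5 → after 1×micro: -571/64 ⇒ (c0=3, c1=0, c2=-571/64)
macro 7: S0 reads c2=-571/64 → after 2×micro: 3; S1 reads c1=0 → after 3×micro: 2; S2 reads c0=3 → after 1×micro: -955/128 ⇒ (c0=3, c1=2, c2=-955/128)
macro 8: S0 reads c2=-955/128 → after 2×micro: 3; S1 reads c1=2 → after 3×micro: 1; S2 reads c0=3 → after 1×micro: -1723/256 ⇒ (c0=3, c1=1, c2=-1723/256)
macro 9: S0 reads c2=-1723/256 → after 2×micro: 5; S1 reads c1=1 → after 3×micro: -1; S2 reads c0=3 → after 1×micro: -3259/512 ⇒ (c0=5, c1=-1, c2=-3259/512)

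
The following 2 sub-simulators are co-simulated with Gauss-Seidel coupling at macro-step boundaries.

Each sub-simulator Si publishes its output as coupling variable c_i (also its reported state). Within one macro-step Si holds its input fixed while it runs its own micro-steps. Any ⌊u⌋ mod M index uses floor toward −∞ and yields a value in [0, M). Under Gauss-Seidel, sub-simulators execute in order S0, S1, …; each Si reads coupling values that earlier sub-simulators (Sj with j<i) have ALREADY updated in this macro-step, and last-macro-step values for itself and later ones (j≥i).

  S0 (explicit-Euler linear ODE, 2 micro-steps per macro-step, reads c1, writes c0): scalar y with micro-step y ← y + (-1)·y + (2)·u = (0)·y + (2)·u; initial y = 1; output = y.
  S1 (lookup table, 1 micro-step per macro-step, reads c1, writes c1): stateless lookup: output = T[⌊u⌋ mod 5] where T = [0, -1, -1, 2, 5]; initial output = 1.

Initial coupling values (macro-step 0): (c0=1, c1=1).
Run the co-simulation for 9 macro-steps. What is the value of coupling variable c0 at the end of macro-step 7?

c0 at macro-step 7 = 0

macro 1: S0 reads c1=1 → after 2×micro: 2; S1 reads c1=1 → after 1×micro: -1 ⇒ (c0=2, c1=-1)
macro 2: S0 reads c1=-1 → after 2×micro: -2; S1 reads c1=-1 → after 1×micro: 5 ⇒ (c0=-2, c1=5)
macro 3: S0 reads c1=5 → after 2×micro: 10; S1 reads c1=5 → after 1×micro: 0 ⇒ (c0=10, c1=0)
macro 4: S0 reads c1=0 → after 2×micro: 0; S1 reads c1=0 → after 1×micro: 0 ⇒ (c0=0, c1=0)
macro 5: S0 reads c1=0 → after 2×micro: 0; S1 reads c1=0 → after 1×micro: 0 ⇒ (c0=0, c1=0)
macro 6: S0 reads c1=0 → after 2×micro: 0; S1 reads c1=0 → after 1×micro: 0 ⇒ (c0=0, c1=0)
macro 7: S0 reads c1=0 → after 2×micro: 0; S1 reads c1=0 → after 1×micro: 0 ⇒ (c0=0, c1=0)
macro 8: S0 reads c1=0 → after 2×micro: 0; S1 reads c1=0 → after 1×micro: 0 ⇒ (c0=0, c1=0)
macro 9: S0 reads c1=0 → after 2×micro: 0; S1 reads c1=0 → after 1×micro: 0 ⇒ (c0=0, c1=0)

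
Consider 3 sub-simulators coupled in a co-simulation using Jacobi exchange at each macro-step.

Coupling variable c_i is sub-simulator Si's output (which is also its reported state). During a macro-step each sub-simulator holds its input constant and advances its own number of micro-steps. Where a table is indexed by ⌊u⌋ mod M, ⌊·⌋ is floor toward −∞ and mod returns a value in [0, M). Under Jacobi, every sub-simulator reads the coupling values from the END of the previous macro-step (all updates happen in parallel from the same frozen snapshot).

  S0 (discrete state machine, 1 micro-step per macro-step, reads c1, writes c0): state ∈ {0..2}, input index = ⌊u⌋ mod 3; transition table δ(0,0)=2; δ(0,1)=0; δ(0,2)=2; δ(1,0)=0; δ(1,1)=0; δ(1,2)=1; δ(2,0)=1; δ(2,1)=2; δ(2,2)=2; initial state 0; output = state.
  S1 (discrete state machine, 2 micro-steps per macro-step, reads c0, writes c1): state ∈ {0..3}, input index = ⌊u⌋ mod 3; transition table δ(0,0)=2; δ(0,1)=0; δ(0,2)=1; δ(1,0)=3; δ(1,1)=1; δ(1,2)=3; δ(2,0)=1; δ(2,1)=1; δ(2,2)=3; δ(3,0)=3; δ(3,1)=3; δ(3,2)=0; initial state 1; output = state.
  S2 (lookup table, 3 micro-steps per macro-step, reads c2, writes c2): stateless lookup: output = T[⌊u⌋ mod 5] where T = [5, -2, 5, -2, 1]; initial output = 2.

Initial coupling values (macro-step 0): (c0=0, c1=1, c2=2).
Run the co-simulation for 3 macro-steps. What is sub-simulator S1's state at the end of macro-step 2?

S1 state at macro-step 2 = 3

macro 1: S0 reads c1=1 → after 1×micro: 0; S1 reads c0=0 → after 2×micro: 3; S2 reads c2=2 → after 3×micro: 5 ⇒ (c0=0, c1=3, c2=5)
macro 2: S0 reads c1=3 → after 1×micro: 2; S1 reads c0=0 → after 2×micro: 3; S2 reads c2=5 → after 3×micro: 5 ⇒ (c0=2, c1=3, c2=5)
macro 3: S0 reads c1=3 → after 1×micro: 1; S1 reads c0=2 → after 2×micro: 1; S2 reads c2=5 → after 3×micro: 5 ⇒ (c0=1, c1=1, c2=5)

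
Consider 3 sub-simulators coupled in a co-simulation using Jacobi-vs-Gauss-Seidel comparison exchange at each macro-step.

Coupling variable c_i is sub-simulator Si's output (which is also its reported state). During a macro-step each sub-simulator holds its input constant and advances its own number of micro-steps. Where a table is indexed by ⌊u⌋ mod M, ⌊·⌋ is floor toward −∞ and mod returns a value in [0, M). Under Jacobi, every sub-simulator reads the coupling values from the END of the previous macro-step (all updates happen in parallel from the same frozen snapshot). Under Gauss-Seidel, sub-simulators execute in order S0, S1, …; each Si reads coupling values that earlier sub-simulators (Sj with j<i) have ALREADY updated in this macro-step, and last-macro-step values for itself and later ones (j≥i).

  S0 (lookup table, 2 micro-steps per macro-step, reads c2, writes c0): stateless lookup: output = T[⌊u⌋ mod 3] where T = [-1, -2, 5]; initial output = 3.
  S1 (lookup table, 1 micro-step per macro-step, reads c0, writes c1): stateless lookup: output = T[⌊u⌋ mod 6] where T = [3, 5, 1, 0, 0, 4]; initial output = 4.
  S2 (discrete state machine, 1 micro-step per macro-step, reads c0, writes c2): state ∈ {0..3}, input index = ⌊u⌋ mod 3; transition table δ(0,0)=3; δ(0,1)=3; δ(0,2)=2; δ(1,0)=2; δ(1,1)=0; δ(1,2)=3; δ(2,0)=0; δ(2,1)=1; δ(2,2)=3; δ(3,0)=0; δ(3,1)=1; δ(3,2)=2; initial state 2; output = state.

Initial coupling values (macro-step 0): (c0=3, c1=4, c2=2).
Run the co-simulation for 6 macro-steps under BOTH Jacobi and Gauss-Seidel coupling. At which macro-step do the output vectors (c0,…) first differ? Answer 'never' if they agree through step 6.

[Jacobi] macro 1: S0 reads c2=2 → after 2×micro: 5; S1 reads c0=3 → after 1×micro: 0; S2 reads c0=3 → after 1×micro: 0 ⇒ (c0=5, c1=0, c2=0)
[Jacobi] macro 2: S0 reads c2=0 → after 2×micro: -1; S1 reads c0=5 → after 1×micro: 4; S2 reads c0=5 → after 1×micro: 2 ⇒ (c0=-1, c1=4, c2=2)
[Jacobi] macro 3: S0 reads c2=2 → after 2×micro: 5; S1 reads c0=-1 → after 1×micro: 4; S2 reads c0=-1 → after 1×micro: 3 ⇒ (c0=5, c1=4, c2=3)
[Jacobi] macro 4: S0 reads c2=3 → after 2×micro: -1; S1 reads c0=5 → after 1×micro: 4; S2 reads c0=5 → after 1×micro: 2 ⇒ (c0=-1, c1=4, c2=2)
[Jacobi] macro 5: S0 reads c2=2 → after 2×micro: 5; S1 reads c0=-1 → after 1×micro: 4; S2 reads c0=-1 → after 1×micro: 3 ⇒ (c0=5, c1=4, c2=3)
[Jacobi] macro 6: S0 reads c2=3 → after 2×micro: -1; S1 reads c0=5 → after 1×micro: 4; S2 reads c0=5 → after 1×micro: 2 ⇒ (c0=-1, c1=4, c2=2)
[Gauss-Seidel] macro 1: S0 reads c2=2 → after 2×micro: 5; S1 reads c0=5 → after 1×micro: 4; S2 reads c0=5 → after 1×micro: 3 ⇒ (c0=5, c1=4, c2=3)
[Gauss-Seidel] macro 2: S0 reads c2=3 → after 2×micro: -1; S1 reads c0=-1 → after 1×micro: 4; S2 reads c0=-1 → after 1×micro: 2 ⇒ (c0=-1, c1=4, c2=2)
[Gauss-Seidel] macro 3: S0 reads c2=2 → after 2×micro: 5; S1 reads c0=5 → after 1×micro: 4; S2 reads c0=5 → after 1×micro: 3 ⇒ (c0=5, c1=4, c2=3)
[Gauss-Seidel] macro 4: S0 reads c2=3 → after 2×micro: -1; S1 reads c0=-1 → after 1×micro: 4; S2 reads c0=-1 → after 1×micro: 2 ⇒ (c0=-1, c1=4, c2=2)
[Gauss-Seidel] macro 5: S0 reads c2=2 → after 2×micro: 5; S1 reads c0=5 → after 1×micro: 4; S2 reads c0=5 → after 1×micro: 3 ⇒ (c0=5, c1=4, c2=3)
[Gauss-Seidel] macro 6: S0 reads c2=3 → after 2×micro: -1; S1 reads c0=-1 → after 1×micro: 4; S2 reads c0=-1 → after 1×micro: 2 ⇒ (c0=-1, c1=4, c2=2)

first divergence at macro-step: 1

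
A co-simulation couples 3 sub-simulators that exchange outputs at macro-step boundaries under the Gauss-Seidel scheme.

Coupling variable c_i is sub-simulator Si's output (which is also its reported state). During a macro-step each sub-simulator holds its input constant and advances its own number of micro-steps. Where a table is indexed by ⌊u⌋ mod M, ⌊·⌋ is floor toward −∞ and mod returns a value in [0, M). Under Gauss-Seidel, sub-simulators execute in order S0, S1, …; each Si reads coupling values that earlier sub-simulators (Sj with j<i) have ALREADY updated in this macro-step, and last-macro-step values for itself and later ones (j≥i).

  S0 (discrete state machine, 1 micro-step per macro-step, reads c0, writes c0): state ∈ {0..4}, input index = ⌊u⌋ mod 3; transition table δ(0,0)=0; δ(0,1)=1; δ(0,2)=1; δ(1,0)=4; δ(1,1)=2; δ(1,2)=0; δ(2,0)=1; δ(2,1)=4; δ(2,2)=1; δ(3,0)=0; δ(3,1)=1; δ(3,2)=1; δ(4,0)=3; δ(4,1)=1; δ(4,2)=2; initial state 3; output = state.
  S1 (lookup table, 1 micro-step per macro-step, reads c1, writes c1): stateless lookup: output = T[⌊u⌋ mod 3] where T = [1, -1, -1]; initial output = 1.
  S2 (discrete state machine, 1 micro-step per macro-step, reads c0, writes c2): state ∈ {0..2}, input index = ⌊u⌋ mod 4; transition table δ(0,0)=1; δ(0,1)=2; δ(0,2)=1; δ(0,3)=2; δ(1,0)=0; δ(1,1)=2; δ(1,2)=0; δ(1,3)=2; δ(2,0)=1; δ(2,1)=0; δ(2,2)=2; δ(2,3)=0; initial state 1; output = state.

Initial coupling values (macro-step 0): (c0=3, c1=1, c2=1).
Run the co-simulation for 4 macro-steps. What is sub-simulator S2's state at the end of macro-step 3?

macro 1: S0 reads c0=3 → after 1×micro: 0; S1 reads c1=1 → after 1×micro: -1; S2 reads c0=0 → after 1×micro: 0 ⇒ (c0=0, c1=-1, c2=0)
macro 2: S0 reads c0=0 → after 1×micro: 0; S1 reads c1=-1 → after 1×micro: -1; S2 reads c0=0 → after 1×micro: 1 ⇒ (c0=0, c1=-1, c2=1)
macro 3: S0 reads c0=0 → after 1×micro: 0; S1 reads c1=-1 → after 1×micro: -1; S2 reads c0=0 → after 1×micro: 0 ⇒ (c0=0, c1=-1, c2=0)
macro 4: S0 reads c0=0 → after 1×micro: 0; S1 reads c1=-1 → after 1×micro: -1; S2 reads c0=0 → after 1×micro: 1 ⇒ (c0=0, c1=-1, c2=1)

S2 state at macro-step 3 = 0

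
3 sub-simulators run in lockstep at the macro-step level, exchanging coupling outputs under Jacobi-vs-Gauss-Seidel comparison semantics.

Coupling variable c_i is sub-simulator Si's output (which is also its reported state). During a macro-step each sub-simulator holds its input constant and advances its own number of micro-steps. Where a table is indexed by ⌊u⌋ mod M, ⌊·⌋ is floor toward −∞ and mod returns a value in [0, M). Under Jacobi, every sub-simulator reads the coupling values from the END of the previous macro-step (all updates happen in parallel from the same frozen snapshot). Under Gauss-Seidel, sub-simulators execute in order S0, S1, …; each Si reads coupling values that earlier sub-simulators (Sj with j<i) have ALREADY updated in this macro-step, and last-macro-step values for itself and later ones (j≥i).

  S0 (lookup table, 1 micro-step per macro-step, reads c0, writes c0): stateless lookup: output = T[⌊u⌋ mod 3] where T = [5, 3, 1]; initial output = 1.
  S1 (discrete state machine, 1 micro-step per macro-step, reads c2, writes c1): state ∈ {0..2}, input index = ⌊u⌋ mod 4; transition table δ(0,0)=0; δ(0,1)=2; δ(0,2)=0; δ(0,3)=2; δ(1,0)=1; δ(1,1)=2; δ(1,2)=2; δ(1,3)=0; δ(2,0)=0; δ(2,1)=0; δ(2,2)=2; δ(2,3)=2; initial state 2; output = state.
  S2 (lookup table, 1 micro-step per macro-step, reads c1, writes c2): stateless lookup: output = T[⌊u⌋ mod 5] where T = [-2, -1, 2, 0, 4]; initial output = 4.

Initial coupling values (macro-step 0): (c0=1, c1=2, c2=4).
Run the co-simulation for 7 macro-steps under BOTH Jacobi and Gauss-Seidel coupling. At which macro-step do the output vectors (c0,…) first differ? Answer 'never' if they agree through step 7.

[Jacobi] macro 1: S0 reads c0=1 → after 1×micro: 3; S1 reads c2=4 → after 1×micro: 0; S2 reads c1=2 → after 1×micro: 2 ⇒ (c0=3, c1=0, c2=2)
[Jacobi] macro 2: S0 reads c0=3 → after 1×micro: 5; S1 reads c2=2 → after 1×micro: 0; S2 reads c1=0 → after 1×micro: -2 ⇒ (c0=5, c1=0, c2=-2)
[Jacobi] macro 3: S0 reads c0=5 → after 1×micro: 1; S1 reads c2=-2 → after 1×micro: 0; S2 reads c1=0 → after 1×micro: -2 ⇒ (c0=1, c1=0, c2=-2)
[Jacobi] macro 4: S0 reads c0=1 → after 1×micro: 3; S1 reads c2=-2 → after 1×micro: 0; S2 reads c1=0 → after 1×micro: -2 ⇒ (c0=3, c1=0, c2=-2)
[Jacobi] macro 5: S0 reads c0=3 → after 1×micro: 5; S1 reads c2=-2 → after 1×micro: 0; S2 reads c1=0 → after 1×micro: -2 ⇒ (c0=5, c1=0, c2=-2)
[Jacobi] macro 6: S0 reads c0=5 → after 1×micro: 1; S1 reads c2=-2 → after 1×micro: 0; S2 reads c1=0 → after 1×micro: -2 ⇒ (c0=1, c1=0, c2=-2)
[Jacobi] macro 7: S0 reads c0=1 → after 1×micro: 3; S1 reads c2=-2 → after 1×micro: 0; S2 reads c1=0 → after 1×micro: -2 ⇒ (c0=3, c1=0, c2=-2)
[Gauss-Seidel] macro 1: S0 reads c0=1 → after 1×micro: 3; S1 reads c2=4 → after 1×micro: 0; S2 reads c1=0 → after 1×micro: -2 ⇒ (c0=3, c1=0, c2=-2)
[Gauss-Seidel] macro 2: S0 reads c0=3 → after 1×micro: 5; S1 reads c2=-2 → after 1×micro: 0; S2 reads c1=0 → after 1×micro: -2 ⇒ (c0=5, c1=0, c2=-2)
[Gauss-Seidel] macro 3: S0 reads c0=5 → after 1×micro: 1; S1 reads c2=-2 → after 1×micro: 0; S2 reads c1=0 → after 1×micro: -2 ⇒ (c0=1, c1=0, c2=-2)
[Gauss-Seidel] macro 4: S0 reads c0=1 → after 1×micro: 3; S1 reads c2=-2 → after 1×micro: 0; S2 reads c1=0 → after 1×micro: -2 ⇒ (c0=3, c1=0, c2=-2)
[Gauss-Seidel] macro 5: S0 reads c0=3 → after 1×micro: 5; S1 reads c2=-2 → after 1×micro: 0; S2 reads c1=0 → after 1×micro: -2 ⇒ (c0=5, c1=0, c2=-2)
[Gauss-Seidel] macro 6: S0 reads c0=5 → after 1×micro: 1; S1 reads c2=-2 → after 1×micro: 0; S2 reads c1=0 → after 1×micro: -2 ⇒ (c0=1, c1=0, c2=-2)
[Gauss-Seidel] macro 7: S0 reads c0=1 → after 1×micro: 3; S1 reads c2=-2 → after 1×micro: 0; S2 reads c1=0 → after 1×micro: -2 ⇒ (c0=3, c1=0, c2=-2)

first divergence at macro-step: 1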